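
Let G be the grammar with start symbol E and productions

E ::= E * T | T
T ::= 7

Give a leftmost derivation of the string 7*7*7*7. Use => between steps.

E => E*T => E*T*T => E*T*T*T => T*T*T*T => 7*T*T*T => 7*7*T*T => 7*7*7*T => 7*7*7*7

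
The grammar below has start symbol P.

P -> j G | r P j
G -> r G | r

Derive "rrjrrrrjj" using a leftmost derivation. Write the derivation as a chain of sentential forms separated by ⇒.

P⇒rPj⇒rrPjj⇒rrjGjj⇒rrjrGjj⇒rrjrrGjj⇒rrjrrrGjj⇒rrjrrrrjj

P ⇒ rPj   [P -> r P j]
rPj ⇒ rrPjj   [P -> r P j]
rrPjj ⇒ rrjGjj   [P -> j G]
rrjGjj ⇒ rrjrGjj   [G -> r G]
rrjrGjj ⇒ rrjrrGjj   [G -> r G]
rrjrrGjj ⇒ rrjrrrGjj   [G -> r G]
rrjrrrGjj ⇒ rrjrrrrjj   [G -> r]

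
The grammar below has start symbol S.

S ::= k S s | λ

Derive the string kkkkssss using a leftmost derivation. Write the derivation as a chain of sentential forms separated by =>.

S => kSs   [S ::= k S s]
kSs => kkSss   [S ::= k S s]
kkSss => kkkSsss   [S ::= k S s]
kkkSsss => kkkkSssss   [S ::= k S s]
kkkkSssss => kkkkssss   [S ::= λ]

S => kSs => kkSss => kkkSsss => kkkkSssss => kkkkssss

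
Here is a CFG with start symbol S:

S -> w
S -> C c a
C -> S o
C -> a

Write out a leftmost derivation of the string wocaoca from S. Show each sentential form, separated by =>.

S => Cca => Soca => Ccaoca => Socaoca => wocaoca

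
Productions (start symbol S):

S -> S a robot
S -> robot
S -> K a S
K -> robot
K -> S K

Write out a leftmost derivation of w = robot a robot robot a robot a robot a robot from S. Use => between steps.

S => K a S   [S -> K a S]
K a S => robot a S   [K -> robot]
robot a S => robot a S a robot   [S -> S a robot]
robot a S a robot => robot a S a robot a robot   [S -> S a robot]
robot a S a robot a robot => robot a K a S a robot a robot   [S -> K a S]
robot a K a S a robot a robot => robot a S K a S a robot a robot   [K -> S K]
robot a S K a S a robot a robot => robot a robot K a S a robot a robot   [S -> robot]
robot a robot K a S a robot a robot => robot a robot robot a S a robot a robot   [K -> robot]
robot a robot robot a S a robot a robot => robot a robot robot a robot a robot a robot   [S -> robot]

S => K a S => robot a S => robot a S a robot => robot a S a robot a robot => robot a K a S a robot a robot => robot a S K a S a robot a robot => robot a robot K a S a robot a robot => robot a robot robot a S a robot a robot => robot a robot robot a robot a robot a robot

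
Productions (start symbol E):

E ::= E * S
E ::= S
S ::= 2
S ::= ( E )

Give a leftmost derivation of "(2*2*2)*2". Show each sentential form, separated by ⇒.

E⇒E*S⇒S*S⇒(E)*S⇒(E*S)*S⇒(E*S*S)*S⇒(S*S*S)*S⇒(2*S*S)*S⇒(2*2*S)*S⇒(2*2*2)*S⇒(2*2*2)*2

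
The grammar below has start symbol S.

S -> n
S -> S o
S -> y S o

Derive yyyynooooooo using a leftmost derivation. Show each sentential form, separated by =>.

S=>ySo=>ySoo=>ySooo=>yySoooo=>yySooooo=>yyySoooooo=>yyyySooooooo=>yyyynooooooo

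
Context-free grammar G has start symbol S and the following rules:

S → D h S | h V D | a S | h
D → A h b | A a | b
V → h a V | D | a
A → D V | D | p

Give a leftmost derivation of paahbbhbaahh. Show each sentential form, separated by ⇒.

S ⇒ DhS   [S → D h S]
DhS ⇒ AahS   [D → A a]
AahS ⇒ DVahS   [A → D V]
DVahS ⇒ AhbVahS   [D → A h b]
AhbVahS ⇒ DVhbVahS   [A → D V]
DVhbVahS ⇒ AhbVhbVahS   [D → A h b]
AhbVhbVahS ⇒ DVhbVhbVahS   [A → D V]
DVhbVhbVahS ⇒ AaVhbVhbVahS   [D → A a]
AaVhbVhbVahS ⇒ paVhbVhbVahS   [A → p]
paVhbVhbVahS ⇒ paahbVhbVahS   [V → a]
paahbVhbVahS ⇒ paahbDhbVahS   [V → D]
paahbDhbVahS ⇒ paahbbhbVahS   [D → b]
paahbbhbVahS ⇒ paahbbhbaahS   [V → a]
paahbbhbaahS ⇒ paahbbhbaahh   [S → h]

S ⇒ DhS ⇒ AahS ⇒ DVahS ⇒ AhbVahS ⇒ DVhbVahS ⇒ AhbVhbVahS ⇒ DVhbVhbVahS ⇒ AaVhbVhbVahS ⇒ paVhbVhbVahS ⇒ paahbVhbVahS ⇒ paahbDhbVahS ⇒ paahbbhbVahS ⇒ paahbbhbaahS ⇒ paahbbhbaahh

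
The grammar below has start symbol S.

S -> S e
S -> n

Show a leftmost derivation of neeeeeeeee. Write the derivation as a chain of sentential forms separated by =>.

S => Se => See => Seee => Seeee => Seeeee => Seeeeee => Seeeeeee => Seeeeeeee => Seeeeeeeee => neeeeeeeee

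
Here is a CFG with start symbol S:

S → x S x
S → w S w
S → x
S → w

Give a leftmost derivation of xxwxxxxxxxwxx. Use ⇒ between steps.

S ⇒ xSx   [S → x S x]
xSx ⇒ xxSxx   [S → x S x]
xxSxx ⇒ xxwSwxx   [S → w S w]
xxwSwxx ⇒ xxwxSxwxx   [S → x S x]
xxwxSxwxx ⇒ xxwxxSxxwxx   [S → x S x]
xxwxxSxxwxx ⇒ xxwxxxSxxxwxx   [S → x S x]
xxwxxxSxxxwxx ⇒ xxwxxxxxxxwxx   [S → x]

S ⇒ xSx ⇒ xxSxx ⇒ xxwSwxx ⇒ xxwxSxwxx ⇒ xxwxxSxxwxx ⇒ xxwxxxSxxxwxx ⇒ xxwxxxxxxxwxx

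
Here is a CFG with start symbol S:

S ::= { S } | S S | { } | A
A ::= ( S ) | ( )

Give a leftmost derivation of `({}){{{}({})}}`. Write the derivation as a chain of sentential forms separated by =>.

S => SS => AS => (S)S => ({})S => ({}){S} => ({}){{S}} => ({}){{SS}} => ({}){{{}S}} => ({}){{{}A}} => ({}){{{}(S)}} => ({}){{{}({})}}

S => SS   [S ::= S S]
SS => AS   [S ::= A]
AS => (S)S   [A ::= ( S )]
(S)S => ({})S   [S ::= { }]
({})S => ({}){S}   [S ::= { S }]
({}){S} => ({}){{S}}   [S ::= { S }]
({}){{S}} => ({}){{SS}}   [S ::= S S]
({}){{SS}} => ({}){{{}S}}   [S ::= { }]
({}){{{}S}} => ({}){{{}A}}   [S ::= A]
({}){{{}A}} => ({}){{{}(S)}}   [A ::= ( S )]
({}){{{}(S)}} => ({}){{{}({})}}   [S ::= { }]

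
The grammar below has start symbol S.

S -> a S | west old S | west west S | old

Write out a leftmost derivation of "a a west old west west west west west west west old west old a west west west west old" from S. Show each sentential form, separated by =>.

S => a S => a a S => a a west old S => a a west old west west S => a a west old west west west west S => a a west old west west west west west west S => a a west old west west west west west west west old S => a a west old west west west west west west west old west old S => a a west old west west west west west west west old west old a S => a a west old west west west west west west west old west old a west west S => a a west old west west west west west west west old west old a west west west west S => a a west old west west west west west west west old west old a west west west west old

S => a S   [S -> a S]
a S => a a S   [S -> a S]
a a S => a a west old S   [S -> west old S]
a a west old S => a a west old west west S   [S -> west west S]
a a west old west west S => a a west old west west west west S   [S -> west west S]
a a west old west west west west S => a a west old west west west west west west S   [S -> west west S]
a a west old west west west west west west S => a a west old west west west west west west west old S   [S -> west old S]
a a west old west west west west west west west old S => a a west old west west west west west west west old west old S   [S -> west old S]
a a west old west west west west west west west old west old S => a a west old west west west west west west west old west old a S   [S -> a S]
a a west old west west west west west west west old west old a S => a a west old west west west west west west west old west old a west west S   [S -> west west S]
a a west old west west west west west west west old west old a west west S => a a west old west west west west west west west old west old a west west west west S   [S -> west west S]
a a west old west west west west west west west old west old a west west west west S => a a west old west west west west west west west old west old a west west west west old   [S -> old]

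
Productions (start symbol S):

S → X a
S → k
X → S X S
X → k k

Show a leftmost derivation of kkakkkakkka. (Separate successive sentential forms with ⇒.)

S ⇒ Xa ⇒ SXSa ⇒ XaXSa ⇒ SXSaXSa ⇒ XaXSaXSa ⇒ kkaXSaXSa ⇒ kkakkSaXSa ⇒ kkakkkaXSa ⇒ kkakkkakkSa ⇒ kkakkkakkka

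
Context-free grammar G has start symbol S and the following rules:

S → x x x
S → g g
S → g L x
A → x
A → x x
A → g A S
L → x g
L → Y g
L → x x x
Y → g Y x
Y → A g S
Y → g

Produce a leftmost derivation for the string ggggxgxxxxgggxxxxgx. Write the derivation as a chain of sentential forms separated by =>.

S => gLx => gYgx => ggYxgx => ggAgSxgx => gggASgSxgx => ggggASSgSxgx => ggggxSSgSxgx => ggggxgLxSgSxgx => ggggxgxxxxSgSxgx => ggggxgxxxxgggSxgx => ggggxgxxxxgggxxxxgx

S => gLx   [S → g L x]
gLx => gYgx   [L → Y g]
gYgx => ggYxgx   [Y → g Y x]
ggYxgx => ggAgSxgx   [Y → A g S]
ggAgSxgx => gggASgSxgx   [A → g A S]
gggASgSxgx => ggggASSgSxgx   [A → g A S]
ggggASSgSxgx => ggggxSSgSxgx   [A → x]
ggggxSSgSxgx => ggggxgLxSgSxgx   [S → g L x]
ggggxgLxSgSxgx => ggggxgxxxxSgSxgx   [L → x x x]
ggggxgxxxxSgSxgx => ggggxgxxxxgggSxgx   [S → g g]
ggggxgxxxxgggSxgx => ggggxgxxxxgggxxxxgx   [S → x x x]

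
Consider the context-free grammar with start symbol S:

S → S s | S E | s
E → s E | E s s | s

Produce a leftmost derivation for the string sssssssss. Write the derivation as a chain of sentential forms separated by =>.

S=>SE=>sE=>ssE=>sssE=>sssEss=>ssssEss=>ssssEssss=>sssssssss

S => SE   [S → S E]
SE => sE   [S → s]
sE => ssE   [E → s E]
ssE => sssE   [E → s E]
sssE => sssEss   [E → E s s]
sssEss => ssssEss   [E → s E]
ssssEss => ssssEssss   [E → E s s]
ssssEssss => sssssssss   [E → s]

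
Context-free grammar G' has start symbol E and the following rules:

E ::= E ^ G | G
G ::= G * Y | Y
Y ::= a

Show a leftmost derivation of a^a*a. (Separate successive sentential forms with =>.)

E => E^G => G^G => Y^G => a^G => a^G*Y => a^Y*Y => a^a*Y => a^a*a

E => E^G   [E ::= E ^ G]
E^G => G^G   [E ::= G]
G^G => Y^G   [G ::= Y]
Y^G => a^G   [Y ::= a]
a^G => a^G*Y   [G ::= G * Y]
a^G*Y => a^Y*Y   [G ::= Y]
a^Y*Y => a^a*Y   [Y ::= a]
a^a*Y => a^a*a   [Y ::= a]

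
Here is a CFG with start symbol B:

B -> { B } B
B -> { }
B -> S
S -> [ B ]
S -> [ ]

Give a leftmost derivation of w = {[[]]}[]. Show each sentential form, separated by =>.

B => {B}B   [B -> { B } B]
{B}B => {S}B   [B -> S]
{S}B => {[B]}B   [S -> [ B ]]
{[B]}B => {[S]}B   [B -> S]
{[S]}B => {[[]]}B   [S -> [ ]]
{[[]]}B => {[[]]}S   [B -> S]
{[[]]}S => {[[]]}[]   [S -> [ ]]

B => {B}B => {S}B => {[B]}B => {[S]}B => {[[]]}B => {[[]]}S => {[[]]}[]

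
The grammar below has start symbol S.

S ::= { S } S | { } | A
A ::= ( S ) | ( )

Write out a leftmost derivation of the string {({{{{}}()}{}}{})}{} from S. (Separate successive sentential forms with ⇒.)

S ⇒ {S}S   [S ::= { S } S]
{S}S ⇒ {A}S   [S ::= A]
{A}S ⇒ {(S)}S   [A ::= ( S )]
{(S)}S ⇒ {({S}S)}S   [S ::= { S } S]
{({S}S)}S ⇒ {({{S}S}S)}S   [S ::= { S } S]
{({{S}S}S)}S ⇒ {({{{S}S}S}S)}S   [S ::= { S } S]
{({{{S}S}S}S)}S ⇒ {({{{{}}S}S}S)}S   [S ::= { }]
{({{{{}}S}S}S)}S ⇒ {({{{{}}A}S}S)}S   [S ::= A]
{({{{{}}A}S}S)}S ⇒ {({{{{}}()}S}S)}S   [A ::= ( )]
{({{{{}}()}S}S)}S ⇒ {({{{{}}()}{}}S)}S   [S ::= { }]
{({{{{}}()}{}}S)}S ⇒ {({{{{}}()}{}}{})}S   [S ::= { }]
{({{{{}}()}{}}{})}S ⇒ {({{{{}}()}{}}{})}{}   [S ::= { }]

S⇒{S}S⇒{A}S⇒{(S)}S⇒{({S}S)}S⇒{({{S}S}S)}S⇒{({{{S}S}S}S)}S⇒{({{{{}}S}S}S)}S⇒{({{{{}}A}S}S)}S⇒{({{{{}}()}S}S)}S⇒{({{{{}}()}{}}S)}S⇒{({{{{}}()}{}}{})}S⇒{({{{{}}()}{}}{})}{}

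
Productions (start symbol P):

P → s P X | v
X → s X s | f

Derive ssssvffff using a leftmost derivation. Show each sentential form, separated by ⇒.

P ⇒ sPX ⇒ ssPXX ⇒ sssPXXX ⇒ ssssPXXXX ⇒ ssssvXXXX ⇒ ssssvfXXX ⇒ ssssvffXX ⇒ ssssvfffX ⇒ ssssvffff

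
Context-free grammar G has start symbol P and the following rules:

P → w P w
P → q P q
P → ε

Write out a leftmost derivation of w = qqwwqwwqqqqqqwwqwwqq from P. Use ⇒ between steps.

P⇒qPq⇒qqPqq⇒qqwPwqq⇒qqwwPwwqq⇒qqwwqPqwwqq⇒qqwwqwPwqwwqq⇒qqwwqwwPwwqwwqq⇒qqwwqwwqPqwwqwwqq⇒qqwwqwwqqPqqwwqwwqq⇒qqwwqwwqqqPqqqwwqwwqq⇒qqwwqwwqqqqqqwwqwwqq

P ⇒ qPq   [P → q P q]
qPq ⇒ qqPqq   [P → q P q]
qqPqq ⇒ qqwPwqq   [P → w P w]
qqwPwqq ⇒ qqwwPwwqq   [P → w P w]
qqwwPwwqq ⇒ qqwwqPqwwqq   [P → q P q]
qqwwqPqwwqq ⇒ qqwwqwPwqwwqq   [P → w P w]
qqwwqwPwqwwqq ⇒ qqwwqwwPwwqwwqq   [P → w P w]
qqwwqwwPwwqwwqq ⇒ qqwwqwwqPqwwqwwqq   [P → q P q]
qqwwqwwqPqwwqwwqq ⇒ qqwwqwwqqPqqwwqwwqq   [P → q P q]
qqwwqwwqqPqqwwqwwqq ⇒ qqwwqwwqqqPqqqwwqwwqq   [P → q P q]
qqwwqwwqqqPqqqwwqwwqq ⇒ qqwwqwwqqqqqqwwqwwqq   [P → ε]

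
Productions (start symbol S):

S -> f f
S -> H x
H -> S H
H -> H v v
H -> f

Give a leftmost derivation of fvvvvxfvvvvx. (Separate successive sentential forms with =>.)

S => Hx => Hvvx => Hvvvvx => SHvvvvx => HxHvvvvx => HvvxHvvvvx => HvvvvxHvvvvx => fvvvvxHvvvvx => fvvvvxfvvvvx

S => Hx   [S -> H x]
Hx => Hvvx   [H -> H v v]
Hvvx => Hvvvvx   [H -> H v v]
Hvvvvx => SHvvvvx   [H -> S H]
SHvvvvx => HxHvvvvx   [S -> H x]
HxHvvvvx => HvvxHvvvvx   [H -> H v v]
HvvxHvvvvx => HvvvvxHvvvvx   [H -> H v v]
HvvvvxHvvvvx => fvvvvxHvvvvx   [H -> f]
fvvvvxHvvvvx => fvvvvxfvvvvx   [H -> f]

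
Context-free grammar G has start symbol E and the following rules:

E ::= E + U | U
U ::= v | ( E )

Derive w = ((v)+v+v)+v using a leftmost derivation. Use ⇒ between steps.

E ⇒ E+U ⇒ U+U ⇒ (E)+U ⇒ (E+U)+U ⇒ (E+U+U)+U ⇒ (U+U+U)+U ⇒ ((E)+U+U)+U ⇒ ((U)+U+U)+U ⇒ ((v)+U+U)+U ⇒ ((v)+v+U)+U ⇒ ((v)+v+v)+U ⇒ ((v)+v+v)+v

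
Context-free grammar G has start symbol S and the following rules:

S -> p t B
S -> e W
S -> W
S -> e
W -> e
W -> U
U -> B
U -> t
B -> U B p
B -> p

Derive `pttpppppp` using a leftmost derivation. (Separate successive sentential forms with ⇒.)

S⇒ptB⇒ptUBp⇒ptBBp⇒ptUBpBp⇒ptBBpBp⇒ptUBpBpBp⇒pttBpBpBp⇒pttppBpBp⇒pttppppBp⇒pttpppppp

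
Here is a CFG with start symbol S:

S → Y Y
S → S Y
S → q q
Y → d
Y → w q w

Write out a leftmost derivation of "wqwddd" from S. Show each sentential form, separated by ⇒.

S ⇒ SY   [S → S Y]
SY ⇒ SYY   [S → S Y]
SYY ⇒ YYYY   [S → Y Y]
YYYY ⇒ wqwYYY   [Y → w q w]
wqwYYY ⇒ wqwdYY   [Y → d]
wqwdYY ⇒ wqwddY   [Y → d]
wqwddY ⇒ wqwddd   [Y → d]

S ⇒ SY ⇒ SYY ⇒ YYYY ⇒ wqwYYY ⇒ wqwdYY ⇒ wqwddY ⇒ wqwddd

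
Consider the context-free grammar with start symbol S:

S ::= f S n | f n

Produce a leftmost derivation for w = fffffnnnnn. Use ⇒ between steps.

S⇒fSn⇒ffSnn⇒fffSnnn⇒ffffSnnnn⇒fffffnnnnn

S ⇒ fSn   [S ::= f S n]
fSn ⇒ ffSnn   [S ::= f S n]
ffSnn ⇒ fffSnnn   [S ::= f S n]
fffSnnn ⇒ ffffSnnnn   [S ::= f S n]
ffffSnnnn ⇒ fffffnnnnn   [S ::= f n]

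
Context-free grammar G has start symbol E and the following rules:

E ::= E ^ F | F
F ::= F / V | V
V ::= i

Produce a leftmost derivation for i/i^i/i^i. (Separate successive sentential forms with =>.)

E => E^F   [E ::= E ^ F]
E^F => E^F^F   [E ::= E ^ F]
E^F^F => F^F^F   [E ::= F]
F^F^F => F/V^F^F   [F ::= F / V]
F/V^F^F => V/V^F^F   [F ::= V]
V/V^F^F => i/V^F^F   [V ::= i]
i/V^F^F => i/i^F^F   [V ::= i]
i/i^F^F => i/i^F/V^F   [F ::= F / V]
i/i^F/V^F => i/i^V/V^F   [F ::= V]
i/i^V/V^F => i/i^i/V^F   [V ::= i]
i/i^i/V^F => i/i^i/i^F   [V ::= i]
i/i^i/i^F => i/i^i/i^V   [F ::= V]
i/i^i/i^V => i/i^i/i^i   [V ::= i]

E=>E^F=>E^F^F=>F^F^F=>F/V^F^F=>V/V^F^F=>i/V^F^F=>i/i^F^F=>i/i^F/V^F=>i/i^V/V^F=>i/i^i/V^F=>i/i^i/i^F=>i/i^i/i^V=>i/i^i/i^i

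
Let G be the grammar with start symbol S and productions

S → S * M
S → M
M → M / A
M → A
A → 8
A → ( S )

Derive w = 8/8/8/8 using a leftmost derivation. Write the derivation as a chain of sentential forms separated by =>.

S => M   [S → M]
M => M/A   [M → M / A]
M/A => M/A/A   [M → M / A]
M/A/A => M/A/A/A   [M → M / A]
M/A/A/A => A/A/A/A   [M → A]
A/A/A/A => 8/A/A/A   [A → 8]
8/A/A/A => 8/8/A/A   [A → 8]
8/8/A/A => 8/8/8/A   [A → 8]
8/8/8/A => 8/8/8/8   [A → 8]

S => M => M/A => M/A/A => M/A/A/A => A/A/A/A => 8/A/A/A => 8/8/A/A => 8/8/8/A => 8/8/8/8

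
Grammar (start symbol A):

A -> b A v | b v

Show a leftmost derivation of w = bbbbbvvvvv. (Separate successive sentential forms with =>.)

A=>bAv=>bbAvv=>bbbAvvv=>bbbbAvvvv=>bbbbbvvvvv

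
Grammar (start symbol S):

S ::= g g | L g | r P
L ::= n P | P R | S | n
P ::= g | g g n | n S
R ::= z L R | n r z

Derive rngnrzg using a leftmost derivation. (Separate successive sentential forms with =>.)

S => rP   [S ::= r P]
rP => rnS   [P ::= n S]
rnS => rnLg   [S ::= L g]
rnLg => rnPRg   [L ::= P R]
rnPRg => rngRg   [P ::= g]
rngRg => rngnrzg   [R ::= n r z]

S => rP => rnS => rnLg => rnPRg => rngRg => rngnrzg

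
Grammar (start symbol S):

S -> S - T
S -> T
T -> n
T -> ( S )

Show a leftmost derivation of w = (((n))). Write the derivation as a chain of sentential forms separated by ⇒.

S ⇒ T ⇒ (S) ⇒ (T) ⇒ ((S)) ⇒ ((T)) ⇒ (((S))) ⇒ (((T))) ⇒ (((n)))

S ⇒ T   [S -> T]
T ⇒ (S)   [T -> ( S )]
(S) ⇒ (T)   [S -> T]
(T) ⇒ ((S))   [T -> ( S )]
((S)) ⇒ ((T))   [S -> T]
((T)) ⇒ (((S)))   [T -> ( S )]
(((S))) ⇒ (((T)))   [S -> T]
(((T))) ⇒ (((n)))   [T -> n]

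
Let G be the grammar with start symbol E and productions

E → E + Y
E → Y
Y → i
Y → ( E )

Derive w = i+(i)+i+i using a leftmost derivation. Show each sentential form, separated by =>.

E => E+Y   [E → E + Y]
E+Y => E+Y+Y   [E → E + Y]
E+Y+Y => E+Y+Y+Y   [E → E + Y]
E+Y+Y+Y => Y+Y+Y+Y   [E → Y]
Y+Y+Y+Y => i+Y+Y+Y   [Y → i]
i+Y+Y+Y => i+(E)+Y+Y   [Y → ( E )]
i+(E)+Y+Y => i+(Y)+Y+Y   [E → Y]
i+(Y)+Y+Y => i+(i)+Y+Y   [Y → i]
i+(i)+Y+Y => i+(i)+i+Y   [Y → i]
i+(i)+i+Y => i+(i)+i+i   [Y → i]

E => E+Y => E+Y+Y => E+Y+Y+Y => Y+Y+Y+Y => i+Y+Y+Y => i+(E)+Y+Y => i+(Y)+Y+Y => i+(i)+Y+Y => i+(i)+i+Y => i+(i)+i+i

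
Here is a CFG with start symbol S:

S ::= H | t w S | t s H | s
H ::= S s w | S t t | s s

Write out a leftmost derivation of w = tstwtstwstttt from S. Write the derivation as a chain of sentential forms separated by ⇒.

S ⇒ tsH   [S ::= t s H]
tsH ⇒ tsStt   [H ::= S t t]
tsStt ⇒ tstwStt   [S ::= t w S]
tstwStt ⇒ tstwtsHtt   [S ::= t s H]
tstwtsHtt ⇒ tstwtsStttt   [H ::= S t t]
tstwtsStttt ⇒ tstwtstwStttt   [S ::= t w S]
tstwtstwStttt ⇒ tstwtstwstttt   [S ::= s]

S ⇒ tsH ⇒ tsStt ⇒ tstwStt ⇒ tstwtsHtt ⇒ tstwtsStttt ⇒ tstwtstwStttt ⇒ tstwtstwstttt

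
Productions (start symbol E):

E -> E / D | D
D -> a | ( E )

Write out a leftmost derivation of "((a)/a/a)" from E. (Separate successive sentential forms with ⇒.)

E ⇒ D   [E -> D]
D ⇒ (E)   [D -> ( E )]
(E) ⇒ (E/D)   [E -> E / D]
(E/D) ⇒ (E/D/D)   [E -> E / D]
(E/D/D) ⇒ (D/D/D)   [E -> D]
(D/D/D) ⇒ ((E)/D/D)   [D -> ( E )]
((E)/D/D) ⇒ ((D)/D/D)   [E -> D]
((D)/D/D) ⇒ ((a)/D/D)   [D -> a]
((a)/D/D) ⇒ ((a)/a/D)   [D -> a]
((a)/a/D) ⇒ ((a)/a/a)   [D -> a]

E ⇒ D ⇒ (E) ⇒ (E/D) ⇒ (E/D/D) ⇒ (D/D/D) ⇒ ((E)/D/D) ⇒ ((D)/D/D) ⇒ ((a)/D/D) ⇒ ((a)/a/D) ⇒ ((a)/a/a)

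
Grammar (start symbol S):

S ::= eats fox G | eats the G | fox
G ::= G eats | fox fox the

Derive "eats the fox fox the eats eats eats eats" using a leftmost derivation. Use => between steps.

S => eats the G   [S ::= eats the G]
eats the G => eats the G eats   [G ::= G eats]
eats the G eats => eats the G eats eats   [G ::= G eats]
eats the G eats eats => eats the G eats eats eats   [G ::= G eats]
eats the G eats eats eats => eats the G eats eats eats eats   [G ::= G eats]
eats the G eats eats eats eats => eats the fox fox the eats eats eats eats   [G ::= fox fox the]

S => eats the G => eats the G eats => eats the G eats eats => eats the G eats eats eats => eats the G eats eats eats eats => eats the fox fox the eats eats eats eats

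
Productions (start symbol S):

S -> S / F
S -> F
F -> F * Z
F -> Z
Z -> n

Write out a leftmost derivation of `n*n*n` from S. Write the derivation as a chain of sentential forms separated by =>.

S => F => F*Z => F*Z*Z => Z*Z*Z => n*Z*Z => n*n*Z => n*n*n

S => F   [S -> F]
F => F*Z   [F -> F * Z]
F*Z => F*Z*Z   [F -> F * Z]
F*Z*Z => Z*Z*Z   [F -> Z]
Z*Z*Z => n*Z*Z   [Z -> n]
n*Z*Z => n*n*Z   [Z -> n]
n*n*Z => n*n*n   [Z -> n]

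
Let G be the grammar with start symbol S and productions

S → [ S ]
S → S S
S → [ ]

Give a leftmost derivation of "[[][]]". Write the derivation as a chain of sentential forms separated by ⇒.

S⇒[S]⇒[SS]⇒[[]S]⇒[[][]]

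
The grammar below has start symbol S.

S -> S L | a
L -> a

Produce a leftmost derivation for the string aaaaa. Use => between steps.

S => SL => SLL => SLLL => SLLLL => aLLLL => aaLLL => aaaLL => aaaaL => aaaaa

S => SL   [S -> S L]
SL => SLL   [S -> S L]
SLL => SLLL   [S -> S L]
SLLL => SLLLL   [S -> S L]
SLLLL => aLLLL   [S -> a]
aLLLL => aaLLL   [L -> a]
aaLLL => aaaLL   [L -> a]
aaaLL => aaaaL   [L -> a]
aaaaL => aaaaa   [L -> a]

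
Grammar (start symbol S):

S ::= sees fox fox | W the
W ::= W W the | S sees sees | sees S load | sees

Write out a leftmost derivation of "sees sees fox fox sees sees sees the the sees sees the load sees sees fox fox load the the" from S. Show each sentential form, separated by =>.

S => W the => W W the the => sees S load W the the => sees W the load W the the => sees S sees sees the load W the the => sees W the sees sees the load W the the => sees W W the the sees sees the load W the the => sees S sees sees W the the sees sees the load W the the => sees sees fox fox sees sees W the the sees sees the load W the the => sees sees fox fox sees sees sees the the sees sees the load W the the => sees sees fox fox sees sees sees the the sees sees the load sees S load the the => sees sees fox fox sees sees sees the the sees sees the load sees sees fox fox load the the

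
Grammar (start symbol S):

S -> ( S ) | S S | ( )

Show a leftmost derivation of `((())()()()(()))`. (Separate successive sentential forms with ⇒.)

S ⇒ (S) ⇒ (SS) ⇒ ((S)S) ⇒ ((())S) ⇒ ((())SS) ⇒ ((())SSS) ⇒ ((())()SS) ⇒ ((())()SSS) ⇒ ((())()()SS) ⇒ ((())()()()S) ⇒ ((())()()()(S)) ⇒ ((())()()()(()))

S ⇒ (S)   [S -> ( S )]
(S) ⇒ (SS)   [S -> S S]
(SS) ⇒ ((S)S)   [S -> ( S )]
((S)S) ⇒ ((())S)   [S -> ( )]
((())S) ⇒ ((())SS)   [S -> S S]
((())SS) ⇒ ((())SSS)   [S -> S S]
((())SSS) ⇒ ((())()SS)   [S -> ( )]
((())()SS) ⇒ ((())()SSS)   [S -> S S]
((())()SSS) ⇒ ((())()()SS)   [S -> ( )]
((())()()SS) ⇒ ((())()()()S)   [S -> ( )]
((())()()()S) ⇒ ((())()()()(S))   [S -> ( S )]
((())()()()(S)) ⇒ ((())()()()(()))   [S -> ( )]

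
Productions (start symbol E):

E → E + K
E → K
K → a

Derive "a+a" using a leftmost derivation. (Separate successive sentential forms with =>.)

E => E+K => K+K => a+K => a+a

E => E+K   [E → E + K]
E+K => K+K   [E → K]
K+K => a+K   [K → a]
a+K => a+a   [K → a]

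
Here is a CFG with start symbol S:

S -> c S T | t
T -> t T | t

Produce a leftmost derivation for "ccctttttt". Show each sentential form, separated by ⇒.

S ⇒ cST ⇒ ccSTT ⇒ cccSTTT ⇒ ccctTTT ⇒ cccttTTT ⇒ ccctttTT ⇒ cccttttTT ⇒ ccctttttT ⇒ ccctttttt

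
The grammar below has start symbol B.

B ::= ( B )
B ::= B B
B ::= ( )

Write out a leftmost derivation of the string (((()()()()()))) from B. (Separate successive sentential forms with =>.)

B => (B)   [B ::= ( B )]
(B) => ((B))   [B ::= ( B )]
((B)) => (((B)))   [B ::= ( B )]
(((B))) => (((BB)))   [B ::= B B]
(((BB))) => (((BBB)))   [B ::= B B]
(((BBB))) => (((BBBB)))   [B ::= B B]
(((BBBB))) => (((BBBBB)))   [B ::= B B]
(((BBBBB))) => (((()BBBB)))   [B ::= ( )]
(((()BBBB))) => (((()()BBB)))   [B ::= ( )]
(((()()BBB))) => (((()()()BB)))   [B ::= ( )]
(((()()()BB))) => (((()()()()B)))   [B ::= ( )]
(((()()()()B))) => (((()()()()())))   [B ::= ( )]

B => (B) => ((B)) => (((B))) => (((BB))) => (((BBB))) => (((BBBB))) => (((BBBBB))) => (((()BBBB))) => (((()()BBB))) => (((()()()BB))) => (((()()()()B))) => (((()()()()())))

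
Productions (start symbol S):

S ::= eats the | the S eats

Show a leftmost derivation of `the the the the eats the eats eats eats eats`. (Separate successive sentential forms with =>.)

S => the S eats => the the S eats eats => the the the S eats eats eats => the the the the S eats eats eats eats => the the the the eats the eats eats eats eats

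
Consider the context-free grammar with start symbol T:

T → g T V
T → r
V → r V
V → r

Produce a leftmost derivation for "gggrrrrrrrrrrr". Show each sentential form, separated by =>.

T=>gTV=>ggTVV=>gggTVVV=>gggrVVV=>gggrrVV=>gggrrrVV=>gggrrrrVV=>gggrrrrrVV=>gggrrrrrrVV=>gggrrrrrrrVV=>gggrrrrrrrrV=>gggrrrrrrrrrV=>gggrrrrrrrrrrV=>gggrrrrrrrrrrr

T => gTV   [T → g T V]
gTV => ggTVV   [T → g T V]
ggTVV => gggTVVV   [T → g T V]
gggTVVV => gggrVVV   [T → r]
gggrVVV => gggrrVV   [V → r]
gggrrVV => gggrrrVV   [V → r V]
gggrrrVV => gggrrrrVV   [V → r V]
gggrrrrVV => gggrrrrrVV   [V → r V]
gggrrrrrVV => gggrrrrrrVV   [V → r V]
gggrrrrrrVV => gggrrrrrrrVV   [V → r V]
gggrrrrrrrVV => gggrrrrrrrrV   [V → r]
gggrrrrrrrrV => gggrrrrrrrrrV   [V → r V]
gggrrrrrrrrrV => gggrrrrrrrrrrV   [V → r V]
gggrrrrrrrrrrV => gggrrrrrrrrrrr   [V → r]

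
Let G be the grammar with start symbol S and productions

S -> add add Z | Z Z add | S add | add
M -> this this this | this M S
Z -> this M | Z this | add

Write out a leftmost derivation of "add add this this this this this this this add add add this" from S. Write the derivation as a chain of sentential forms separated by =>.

S => add add Z => add add Z this => add add this M this => add add this this M S this => add add this this this M S S this => add add this this this this M S S S this => add add this this this this this this this S S S this => add add this this this this this this this add S S this => add add this this this this this this this add add S this => add add this this this this this this this add add add this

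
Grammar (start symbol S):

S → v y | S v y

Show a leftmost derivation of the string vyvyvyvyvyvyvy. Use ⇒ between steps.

S ⇒ Svy ⇒ Svyvy ⇒ Svyvyvy ⇒ Svyvyvyvy ⇒ Svyvyvyvyvy ⇒ Svyvyvyvyvyvy ⇒ vyvyvyvyvyvyvy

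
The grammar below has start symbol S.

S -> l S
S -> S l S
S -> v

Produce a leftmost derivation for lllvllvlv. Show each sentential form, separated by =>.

S => lS => llS => llSlS => llSlSlS => lllSlSlS => lllvlSlS => lllvllSlS => lllvllvlS => lllvllvlv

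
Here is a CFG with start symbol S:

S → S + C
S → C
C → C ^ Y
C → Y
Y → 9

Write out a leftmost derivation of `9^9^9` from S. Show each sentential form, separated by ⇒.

S ⇒ C   [S → C]
C ⇒ C^Y   [C → C ^ Y]
C^Y ⇒ C^Y^Y   [C → C ^ Y]
C^Y^Y ⇒ Y^Y^Y   [C → Y]
Y^Y^Y ⇒ 9^Y^Y   [Y → 9]
9^Y^Y ⇒ 9^9^Y   [Y → 9]
9^9^Y ⇒ 9^9^9   [Y → 9]

S ⇒ C ⇒ C^Y ⇒ C^Y^Y ⇒ Y^Y^Y ⇒ 9^Y^Y ⇒ 9^9^Y ⇒ 9^9^9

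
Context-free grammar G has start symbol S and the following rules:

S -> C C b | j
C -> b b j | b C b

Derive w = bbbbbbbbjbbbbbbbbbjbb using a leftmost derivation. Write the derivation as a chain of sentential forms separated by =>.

S => CCb => bCbCb => bbCbbCb => bbbCbbbCb => bbbbCbbbbCb => bbbbbCbbbbbCb => bbbbbbCbbbbbbCb => bbbbbbbbjbbbbbbCb => bbbbbbbbjbbbbbbbCbb => bbbbbbbbjbbbbbbbbbjbb

S => CCb   [S -> C C b]
CCb => bCbCb   [C -> b C b]
bCbCb => bbCbbCb   [C -> b C b]
bbCbbCb => bbbCbbbCb   [C -> b C b]
bbbCbbbCb => bbbbCbbbbCb   [C -> b C b]
bbbbCbbbbCb => bbbbbCbbbbbCb   [C -> b C b]
bbbbbCbbbbbCb => bbbbbbCbbbbbbCb   [C -> b C b]
bbbbbbCbbbbbbCb => bbbbbbbbjbbbbbbCb   [C -> b b j]
bbbbbbbbjbbbbbbCb => bbbbbbbbjbbbbbbbCbb   [C -> b C b]
bbbbbbbbjbbbbbbbCbb => bbbbbbbbjbbbbbbbbbjbb   [C -> b b j]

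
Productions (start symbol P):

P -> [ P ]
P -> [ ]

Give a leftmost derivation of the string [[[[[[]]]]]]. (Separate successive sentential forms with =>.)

P => [P]   [P -> [ P ]]
[P] => [[P]]   [P -> [ P ]]
[[P]] => [[[P]]]   [P -> [ P ]]
[[[P]]] => [[[[P]]]]   [P -> [ P ]]
[[[[P]]]] => [[[[[P]]]]]   [P -> [ P ]]
[[[[[P]]]]] => [[[[[[]]]]]]   [P -> [ ]]

P => [P] => [[P]] => [[[P]]] => [[[[P]]]] => [[[[[P]]]]] => [[[[[[]]]]]]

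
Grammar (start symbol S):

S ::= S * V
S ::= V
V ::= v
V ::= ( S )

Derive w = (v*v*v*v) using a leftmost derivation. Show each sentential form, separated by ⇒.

S ⇒ V   [S ::= V]
V ⇒ (S)   [V ::= ( S )]
(S) ⇒ (S*V)   [S ::= S * V]
(S*V) ⇒ (S*V*V)   [S ::= S * V]
(S*V*V) ⇒ (S*V*V*V)   [S ::= S * V]
(S*V*V*V) ⇒ (V*V*V*V)   [S ::= V]
(V*V*V*V) ⇒ (v*V*V*V)   [V ::= v]
(v*V*V*V) ⇒ (v*v*V*V)   [V ::= v]
(v*v*V*V) ⇒ (v*v*v*V)   [V ::= v]
(v*v*v*V) ⇒ (v*v*v*v)   [V ::= v]

S ⇒ V ⇒ (S) ⇒ (S*V) ⇒ (S*V*V) ⇒ (S*V*V*V) ⇒ (V*V*V*V) ⇒ (v*V*V*V) ⇒ (v*v*V*V) ⇒ (v*v*v*V) ⇒ (v*v*v*v)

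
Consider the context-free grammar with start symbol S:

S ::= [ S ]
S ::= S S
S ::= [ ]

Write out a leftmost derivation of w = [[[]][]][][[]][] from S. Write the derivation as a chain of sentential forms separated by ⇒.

S⇒SS⇒SSS⇒SSSS⇒[S]SSS⇒[SS]SSS⇒[[S]S]SSS⇒[[[]]S]SSS⇒[[[]][]]SSS⇒[[[]][]][]SS⇒[[[]][]][][S]S⇒[[[]][]][][[]]S⇒[[[]][]][][[]][]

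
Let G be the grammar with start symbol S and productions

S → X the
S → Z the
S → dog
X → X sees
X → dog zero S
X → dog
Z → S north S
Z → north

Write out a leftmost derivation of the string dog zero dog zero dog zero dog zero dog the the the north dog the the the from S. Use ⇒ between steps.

S ⇒ X the ⇒ dog zero S the ⇒ dog zero Z the the ⇒ dog zero S north S the the ⇒ dog zero X the north S the the ⇒ dog zero dog zero S the north S the the ⇒ dog zero dog zero X the the north S the the ⇒ dog zero dog zero dog zero S the the north S the the ⇒ dog zero dog zero dog zero X the the the north S the the ⇒ dog zero dog zero dog zero dog zero S the the the north S the the ⇒ dog zero dog zero dog zero dog zero dog the the the north S the the ⇒ dog zero dog zero dog zero dog zero dog the the the north X the the the ⇒ dog zero dog zero dog zero dog zero dog the the the north dog the the the

S ⇒ X the   [S → X the]
X the ⇒ dog zero S the   [X → dog zero S]
dog zero S the ⇒ dog zero Z the the   [S → Z the]
dog zero Z the the ⇒ dog zero S north S the the   [Z → S north S]
dog zero S north S the the ⇒ dog zero X the north S the the   [S → X the]
dog zero X the north S the the ⇒ dog zero dog zero S the north S the the   [X → dog zero S]
dog zero dog zero S the north S the the ⇒ dog zero dog zero X the the north S the the   [S → X the]
dog zero dog zero X the the north S the the ⇒ dog zero dog zero dog zero S the the north S the the   [X → dog zero S]
dog zero dog zero dog zero S the the north S the the ⇒ dog zero dog zero dog zero X the the the north S the the   [S → X the]
dog zero dog zero dog zero X the the the north S the the ⇒ dog zero dog zero dog zero dog zero S the the the north S the the   [X → dog zero S]
dog zero dog zero dog zero dog zero S the the the north S the the ⇒ dog zero dog zero dog zero dog zero dog the the the north S the the   [S → dog]
dog zero dog zero dog zero dog zero dog the the the north S the the ⇒ dog zero dog zero dog zero dog zero dog the the the north X the the the   [S → X the]
dog zero dog zero dog zero dog zero dog the the the north X the the the ⇒ dog zero dog zero dog zero dog zero dog the the the north dog the the the   [X → dog]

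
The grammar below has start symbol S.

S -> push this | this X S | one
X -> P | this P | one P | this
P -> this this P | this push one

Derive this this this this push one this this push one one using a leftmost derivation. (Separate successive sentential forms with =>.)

S => this X S   [S -> this X S]
this X S => this P S   [X -> P]
this P S => this this this P S   [P -> this this P]
this this this P S => this this this this push one S   [P -> this push one]
this this this this push one S => this this this this push one this X S   [S -> this X S]
this this this this push one this X S => this this this this push one this P S   [X -> P]
this this this this push one this P S => this this this this push one this this push one S   [P -> this push one]
this this this this push one this this push one S => this this this this push one this this push one one   [S -> one]

S => this X S => this P S => this this this P S => this this this this push one S => this this this this push one this X S => this this this this push one this P S => this this this this push one this this push one S => this this this this push one this this push one one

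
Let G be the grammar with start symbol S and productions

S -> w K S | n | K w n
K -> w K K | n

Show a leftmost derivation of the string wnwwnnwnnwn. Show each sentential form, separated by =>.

S => Kwn   [S -> K w n]
Kwn => wKKwn   [K -> w K K]
wKKwn => wnKwn   [K -> n]
wnKwn => wnwKKwn   [K -> w K K]
wnwKKwn => wnwwKKKwn   [K -> w K K]
wnwwKKKwn => wnwwnKKwn   [K -> n]
wnwwnKKwn => wnwwnnKwn   [K -> n]
wnwwnnKwn => wnwwnnwKKwn   [K -> w K K]
wnwwnnwKKwn => wnwwnnwnKwn   [K -> n]
wnwwnnwnKwn => wnwwnnwnnwn   [K -> n]

S => Kwn => wKKwn => wnKwn => wnwKKwn => wnwwKKKwn => wnwwnKKwn => wnwwnnKwn => wnwwnnwKKwn => wnwwnnwnKwn => wnwwnnwnnwn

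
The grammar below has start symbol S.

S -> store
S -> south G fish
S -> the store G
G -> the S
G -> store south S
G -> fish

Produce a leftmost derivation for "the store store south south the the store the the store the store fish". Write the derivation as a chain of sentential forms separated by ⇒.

S ⇒ the store G ⇒ the store store south S ⇒ the store store south south G fish ⇒ the store store south south the S fish ⇒ the store store south south the the store G fish ⇒ the store store south south the the store the S fish ⇒ the store store south south the the store the the store G fish ⇒ the store store south south the the store the the store the S fish ⇒ the store store south south the the store the the store the store fish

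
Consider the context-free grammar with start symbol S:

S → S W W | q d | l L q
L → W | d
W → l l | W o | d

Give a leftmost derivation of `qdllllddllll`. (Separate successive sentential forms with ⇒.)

S ⇒ SWW ⇒ SWWWW ⇒ SWWWWWW ⇒ qdWWWWWW ⇒ qdllWWWWW ⇒ qdllllWWWW ⇒ qdlllldWWW ⇒ qdllllddWW ⇒ qdllllddllW ⇒ qdllllddllll

S ⇒ SWW   [S → S W W]
SWW ⇒ SWWWW   [S → S W W]
SWWWW ⇒ SWWWWWW   [S → S W W]
SWWWWWW ⇒ qdWWWWWW   [S → q d]
qdWWWWWW ⇒ qdllWWWWW   [W → l l]
qdllWWWWW ⇒ qdllllWWWW   [W → l l]
qdllllWWWW ⇒ qdlllldWWW   [W → d]
qdlllldWWW ⇒ qdllllddWW   [W → d]
qdllllddWW ⇒ qdllllddllW   [W → l l]
qdllllddllW ⇒ qdllllddllll   [W → l l]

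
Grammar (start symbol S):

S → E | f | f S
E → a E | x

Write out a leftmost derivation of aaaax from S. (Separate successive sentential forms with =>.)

S => E => aE => aaE => aaaE => aaaaE => aaaax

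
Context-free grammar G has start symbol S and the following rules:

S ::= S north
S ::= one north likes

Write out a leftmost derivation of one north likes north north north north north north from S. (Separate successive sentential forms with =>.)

S => S north   [S ::= S north]
S north => S north north   [S ::= S north]
S north north => S north north north   [S ::= S north]
S north north north => S north north north north   [S ::= S north]
S north north north north => S north north north north north   [S ::= S north]
S north north north north north => S north north north north north north   [S ::= S north]
S north north north north north north => one north likes north north north north north north   [S ::= one north likes]

S => S north => S north north => S north north north => S north north north north => S north north north north north => S north north north north north north => one north likes north north north north north north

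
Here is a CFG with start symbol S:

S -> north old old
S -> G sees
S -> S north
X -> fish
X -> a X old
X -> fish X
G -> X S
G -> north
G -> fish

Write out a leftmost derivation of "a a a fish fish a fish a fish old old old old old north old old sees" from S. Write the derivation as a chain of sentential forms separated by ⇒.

S ⇒ G sees ⇒ X S sees ⇒ a X old S sees ⇒ a a X old old S sees ⇒ a a a X old old old S sees ⇒ a a a fish X old old old S sees ⇒ a a a fish fish X old old old S sees ⇒ a a a fish fish a X old old old old S sees ⇒ a a a fish fish a fish X old old old old S sees ⇒ a a a fish fish a fish a X old old old old old S sees ⇒ a a a fish fish a fish a fish old old old old old S sees ⇒ a a a fish fish a fish a fish old old old old old north old old sees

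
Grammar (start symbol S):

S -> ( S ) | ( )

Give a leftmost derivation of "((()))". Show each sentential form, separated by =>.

S => (S) => ((S)) => ((()))

S => (S)   [S -> ( S )]
(S) => ((S))   [S -> ( S )]
((S)) => ((()))   [S -> ( )]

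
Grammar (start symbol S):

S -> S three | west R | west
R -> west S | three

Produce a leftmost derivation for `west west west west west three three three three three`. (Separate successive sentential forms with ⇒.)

S ⇒ S three   [S -> S three]
S three ⇒ S three three   [S -> S three]
S three three ⇒ S three three three   [S -> S three]
S three three three ⇒ west R three three three   [S -> west R]
west R three three three ⇒ west west S three three three   [R -> west S]
west west S three three three ⇒ west west west R three three three   [S -> west R]
west west west R three three three ⇒ west west west west S three three three   [R -> west S]
west west west west S three three three ⇒ west west west west S three three three three   [S -> S three]
west west west west S three three three three ⇒ west west west west west R three three three three   [S -> west R]
west west west west west R three three three three ⇒ west west west west west three three three three three   [R -> three]

S ⇒ S three ⇒ S three three ⇒ S three three three ⇒ west R three three three ⇒ west west S three three three ⇒ west west west R three three three ⇒ west west west west S three three three ⇒ west west west west S three three three three ⇒ west west west west west R three three three three ⇒ west west west west west three three three three three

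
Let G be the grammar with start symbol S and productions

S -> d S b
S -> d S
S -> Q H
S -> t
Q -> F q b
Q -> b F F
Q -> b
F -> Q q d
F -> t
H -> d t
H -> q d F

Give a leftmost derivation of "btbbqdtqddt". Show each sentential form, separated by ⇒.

S ⇒ QH   [S -> Q H]
QH ⇒ bFFH   [Q -> b F F]
bFFH ⇒ btFH   [F -> t]
btFH ⇒ btQqdH   [F -> Q q d]
btQqdH ⇒ btbFFqdH   [Q -> b F F]
btbFFqdH ⇒ btbQqdFqdH   [F -> Q q d]
btbQqdFqdH ⇒ btbbqdFqdH   [Q -> b]
btbbqdFqdH ⇒ btbbqdtqdH   [F -> t]
btbbqdtqdH ⇒ btbbqdtqddt   [H -> d t]

S ⇒ QH ⇒ bFFH ⇒ btFH ⇒ btQqdH ⇒ btbFFqdH ⇒ btbQqdFqdH ⇒ btbbqdFqdH ⇒ btbbqdtqdH ⇒ btbbqdtqddt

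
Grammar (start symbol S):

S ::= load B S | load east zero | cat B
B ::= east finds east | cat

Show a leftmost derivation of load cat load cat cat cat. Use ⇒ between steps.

S ⇒ load B S   [S ::= load B S]
load B S ⇒ load cat S   [B ::= cat]
load cat S ⇒ load cat load B S   [S ::= load B S]
load cat load B S ⇒ load cat load cat S   [B ::= cat]
load cat load cat S ⇒ load cat load cat cat B   [S ::= cat B]
load cat load cat cat B ⇒ load cat load cat cat cat   [B ::= cat]

S ⇒ load B S ⇒ load cat S ⇒ load cat load B S ⇒ load cat load cat S ⇒ load cat load cat cat B ⇒ load cat load cat cat cat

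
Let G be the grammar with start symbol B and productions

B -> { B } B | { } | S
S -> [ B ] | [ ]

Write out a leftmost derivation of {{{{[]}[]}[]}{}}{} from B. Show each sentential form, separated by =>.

B => {B}B => {{B}B}B => {{{B}B}B}B => {{{{B}B}B}B}B => {{{{S}B}B}B}B => {{{{[]}B}B}B}B => {{{{[]}S}B}B}B => {{{{[]}[]}B}B}B => {{{{[]}[]}S}B}B => {{{{[]}[]}[]}B}B => {{{{[]}[]}[]}{}}B => {{{{[]}[]}[]}{}}{}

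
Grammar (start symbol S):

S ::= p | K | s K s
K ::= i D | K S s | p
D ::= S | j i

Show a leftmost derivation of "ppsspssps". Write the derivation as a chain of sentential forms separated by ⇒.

S ⇒ K   [S ::= K]
K ⇒ KSs   [K ::= K S s]
KSs ⇒ KSsSs   [K ::= K S s]
KSsSs ⇒ KSsSsSs   [K ::= K S s]
KSsSsSs ⇒ pSsSsSs   [K ::= p]
pSsSsSs ⇒ ppsSsSs   [S ::= p]
ppsSsSs ⇒ ppssKssSs   [S ::= s K s]
ppssKssSs ⇒ ppsspssSs   [K ::= p]
ppsspssSs ⇒ ppsspssps   [S ::= p]

S ⇒ K ⇒ KSs ⇒ KSsSs ⇒ KSsSsSs ⇒ pSsSsSs ⇒ ppsSsSs ⇒ ppssKssSs ⇒ ppsspssSs ⇒ ppsspssps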